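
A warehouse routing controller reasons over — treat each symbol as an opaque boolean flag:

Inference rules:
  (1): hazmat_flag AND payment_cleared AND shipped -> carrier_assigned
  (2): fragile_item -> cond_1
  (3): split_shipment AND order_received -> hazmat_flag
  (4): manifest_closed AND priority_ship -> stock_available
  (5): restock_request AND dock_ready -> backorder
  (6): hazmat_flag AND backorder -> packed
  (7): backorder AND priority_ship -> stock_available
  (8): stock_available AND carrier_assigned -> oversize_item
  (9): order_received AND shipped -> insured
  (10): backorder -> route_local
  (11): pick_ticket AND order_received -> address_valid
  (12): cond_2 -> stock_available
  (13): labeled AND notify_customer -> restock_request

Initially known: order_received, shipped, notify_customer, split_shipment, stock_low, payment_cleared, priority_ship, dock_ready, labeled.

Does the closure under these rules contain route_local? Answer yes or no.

yes

Round 1 — (3), (9), (13), derive hazmat_flag, insured, restock_request.
Round 2 — (1), (5), derive carrier_assigned, backorder.
Round 3 — (6), (7), (10), derive packed, stock_available, route_local.
Round 4 — (8), derive oversize_item.
route_local appears in round 3, so it is derivable.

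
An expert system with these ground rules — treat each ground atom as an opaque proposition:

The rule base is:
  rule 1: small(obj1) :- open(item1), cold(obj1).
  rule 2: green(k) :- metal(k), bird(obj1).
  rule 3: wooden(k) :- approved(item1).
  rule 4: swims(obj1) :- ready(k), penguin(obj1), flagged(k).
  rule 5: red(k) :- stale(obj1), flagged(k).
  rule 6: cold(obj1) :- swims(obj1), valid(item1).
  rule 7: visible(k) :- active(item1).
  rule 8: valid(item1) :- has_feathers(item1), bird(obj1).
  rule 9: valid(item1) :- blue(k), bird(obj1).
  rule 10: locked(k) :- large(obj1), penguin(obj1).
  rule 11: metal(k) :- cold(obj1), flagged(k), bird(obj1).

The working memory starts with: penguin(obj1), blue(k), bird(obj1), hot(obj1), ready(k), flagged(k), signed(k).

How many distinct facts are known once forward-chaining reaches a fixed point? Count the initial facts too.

12

Round 1 — rule 4, rule 9, derive swims(obj1), valid(item1).
Round 2 — rule 6, derive cold(obj1).
Round 3 — rule 11, derive metal(k).
Round 4 — rule 2, derive green(k).
Closure: {bird(obj1), blue(k), cold(obj1), flagged(k), green(k), hot(obj1), metal(k), penguin(obj1), ready(k), signed(k), swims(obj1), valid(item1)} — 12 facts.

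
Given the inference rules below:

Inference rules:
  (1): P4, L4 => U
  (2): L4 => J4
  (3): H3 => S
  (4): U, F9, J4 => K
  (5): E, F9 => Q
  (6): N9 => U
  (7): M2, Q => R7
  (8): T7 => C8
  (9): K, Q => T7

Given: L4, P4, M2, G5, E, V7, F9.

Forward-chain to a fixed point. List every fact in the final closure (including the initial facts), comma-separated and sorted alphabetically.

Round 1 — (1), (2), (5), derive U, J4, Q.
Round 2 — (4), (7), derive K, R7.
Round 3 — (9), derive T7.
Round 4 — (8), derive C8.

C8, E, F9, G5, J4, K, L4, M2, P4, Q, R7, T7, U, V7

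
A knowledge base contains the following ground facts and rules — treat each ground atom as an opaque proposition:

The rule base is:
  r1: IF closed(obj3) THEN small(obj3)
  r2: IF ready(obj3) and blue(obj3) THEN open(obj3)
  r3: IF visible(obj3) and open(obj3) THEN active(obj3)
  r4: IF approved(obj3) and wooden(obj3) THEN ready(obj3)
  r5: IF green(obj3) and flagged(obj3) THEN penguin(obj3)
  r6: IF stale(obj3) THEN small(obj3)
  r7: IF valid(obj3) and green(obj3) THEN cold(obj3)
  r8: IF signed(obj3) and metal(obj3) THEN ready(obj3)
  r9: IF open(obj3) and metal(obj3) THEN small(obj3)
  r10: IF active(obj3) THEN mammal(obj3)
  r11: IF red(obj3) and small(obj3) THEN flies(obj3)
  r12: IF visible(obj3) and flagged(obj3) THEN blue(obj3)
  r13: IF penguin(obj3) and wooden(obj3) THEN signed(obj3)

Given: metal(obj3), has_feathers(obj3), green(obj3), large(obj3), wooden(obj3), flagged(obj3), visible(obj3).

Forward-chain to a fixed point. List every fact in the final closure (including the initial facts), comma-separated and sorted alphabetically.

active(obj3), blue(obj3), flagged(obj3), green(obj3), has_feathers(obj3), large(obj3), mammal(obj3), metal(obj3), open(obj3), penguin(obj3), ready(obj3), signed(obj3), small(obj3), visible(obj3), wooden(obj3)

Round 1 — r5, r12, derive penguin(obj3), blue(obj3).
Round 2 — r13, derive signed(obj3).
Round 3 — r8, derive ready(obj3).
Round 4 — r2, derive open(obj3).
Round 5 — r3, r9, derive active(obj3), small(obj3).
Round 6 — r10, derive mammal(obj3).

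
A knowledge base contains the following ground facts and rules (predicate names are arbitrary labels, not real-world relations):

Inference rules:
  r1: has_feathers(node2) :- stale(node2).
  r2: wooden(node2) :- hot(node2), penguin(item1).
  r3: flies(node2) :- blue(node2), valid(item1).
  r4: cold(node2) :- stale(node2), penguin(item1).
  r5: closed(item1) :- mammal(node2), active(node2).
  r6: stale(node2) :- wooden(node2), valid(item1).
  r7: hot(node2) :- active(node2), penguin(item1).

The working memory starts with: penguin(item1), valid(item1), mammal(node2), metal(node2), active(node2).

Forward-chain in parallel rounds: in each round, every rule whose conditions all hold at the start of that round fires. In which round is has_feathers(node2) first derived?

4

Round 1 fires r5, r7, giving closed(item1), hot(node2).
Round 2 fires r2, giving wooden(node2).
Round 3 fires r6, giving stale(node2).
Round 4 fires r1, r4, giving has_feathers(node2), cold(node2).
has_feathers(node2) first appears in round 4.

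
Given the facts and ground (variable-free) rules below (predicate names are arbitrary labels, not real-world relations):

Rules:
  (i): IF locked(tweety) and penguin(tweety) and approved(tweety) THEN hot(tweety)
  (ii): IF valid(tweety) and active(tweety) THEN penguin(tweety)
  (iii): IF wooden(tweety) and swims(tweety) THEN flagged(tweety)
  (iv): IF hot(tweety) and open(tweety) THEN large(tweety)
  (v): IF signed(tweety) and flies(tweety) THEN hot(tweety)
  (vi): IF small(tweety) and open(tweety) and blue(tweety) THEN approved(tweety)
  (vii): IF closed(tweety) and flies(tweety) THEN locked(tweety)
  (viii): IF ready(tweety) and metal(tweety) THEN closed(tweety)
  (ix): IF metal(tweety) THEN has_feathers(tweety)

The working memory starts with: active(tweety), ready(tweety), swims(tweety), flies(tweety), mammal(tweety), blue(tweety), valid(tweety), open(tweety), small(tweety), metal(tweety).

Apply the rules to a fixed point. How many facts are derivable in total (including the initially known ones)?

17

Round 1: (ii) [IF valid(tweety) and active(tweety) THEN penguin(tweety)]; (vi) [IF small(tweety) and open(tweety) and blue(tweety) THEN approved(tweety)]; (viii) [IF ready(tweety) and metal(tweety) THEN closed(tweety)]; (ix) [IF metal(tweety) THEN has_feathers(tweety)]. New: penguin(tweety), approved(tweety), closed(tweety), has_feathers(tweety).
Round 2: (vii) [IF closed(tweety) and flies(tweety) THEN locked(tweety)]. New: locked(tweety).
Round 3: (i) [IF locked(tweety) and penguin(tweety) and approved(tweety) THEN hot(tweety)]. New: hot(tweety).
Round 4: (iv) [IF hot(tweety) and open(tweety) THEN large(tweety)]. New: large(tweety).
Closure: {active(tweety), approved(tweety), blue(tweety), closed(tweety), flies(tweety), has_feathers(tweety), hot(tweety), large(tweety), locked(tweety), mammal(tweety), metal(tweety), open(tweety), penguin(tweety), ready(tweety), small(tweety), swims(tweety), valid(tweety)} — 17 facts.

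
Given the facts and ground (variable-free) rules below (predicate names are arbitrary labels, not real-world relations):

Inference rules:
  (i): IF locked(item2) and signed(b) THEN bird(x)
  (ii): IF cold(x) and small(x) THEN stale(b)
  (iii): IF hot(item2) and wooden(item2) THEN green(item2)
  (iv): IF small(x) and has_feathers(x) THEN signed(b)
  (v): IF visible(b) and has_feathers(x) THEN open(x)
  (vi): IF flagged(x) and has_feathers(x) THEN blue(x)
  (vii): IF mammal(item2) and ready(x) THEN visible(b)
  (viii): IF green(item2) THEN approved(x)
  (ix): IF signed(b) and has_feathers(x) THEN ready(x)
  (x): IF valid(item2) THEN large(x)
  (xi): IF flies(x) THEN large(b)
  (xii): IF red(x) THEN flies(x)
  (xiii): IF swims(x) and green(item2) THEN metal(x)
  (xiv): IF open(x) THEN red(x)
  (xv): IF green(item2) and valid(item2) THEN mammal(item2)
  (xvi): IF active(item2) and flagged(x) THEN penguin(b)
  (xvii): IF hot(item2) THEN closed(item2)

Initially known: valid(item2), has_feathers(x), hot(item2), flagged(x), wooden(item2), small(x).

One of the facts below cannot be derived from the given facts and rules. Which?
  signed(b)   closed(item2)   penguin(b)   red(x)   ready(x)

penguin(b)

Round 1 fires (iii), (iv), (vi), (x), (xvii), giving green(item2), signed(b), blue(x), large(x), closed(item2).
Round 2 fires (viii), (ix), (xv), giving approved(x), ready(x), mammal(item2).
Round 3 fires (vii), giving visible(b).
Round 4 fires (v), giving open(x).
Round 5 fires (xiv), giving red(x).
Round 6 fires (xii), giving flies(x).
Round 7 fires (xi), giving large(b).
Derived: closed(item2) (round 1), ready(x) (round 2), red(x) (round 5), signed(b) (round 1). penguin(b) never appears in any round.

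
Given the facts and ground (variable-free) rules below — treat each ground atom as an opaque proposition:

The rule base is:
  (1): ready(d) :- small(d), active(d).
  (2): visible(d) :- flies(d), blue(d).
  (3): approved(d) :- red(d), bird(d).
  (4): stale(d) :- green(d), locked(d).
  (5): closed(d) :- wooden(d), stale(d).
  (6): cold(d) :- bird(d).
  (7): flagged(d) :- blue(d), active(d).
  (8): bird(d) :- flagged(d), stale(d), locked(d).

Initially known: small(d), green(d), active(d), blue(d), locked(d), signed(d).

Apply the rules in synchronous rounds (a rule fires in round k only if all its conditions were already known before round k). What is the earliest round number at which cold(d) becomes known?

Round 1 — (1), (4), (7), derive ready(d), stale(d), flagged(d).
Round 2 — (8), derive bird(d).
Round 3 — (6), derive cold(d).
cold(d) first appears in round 3.

3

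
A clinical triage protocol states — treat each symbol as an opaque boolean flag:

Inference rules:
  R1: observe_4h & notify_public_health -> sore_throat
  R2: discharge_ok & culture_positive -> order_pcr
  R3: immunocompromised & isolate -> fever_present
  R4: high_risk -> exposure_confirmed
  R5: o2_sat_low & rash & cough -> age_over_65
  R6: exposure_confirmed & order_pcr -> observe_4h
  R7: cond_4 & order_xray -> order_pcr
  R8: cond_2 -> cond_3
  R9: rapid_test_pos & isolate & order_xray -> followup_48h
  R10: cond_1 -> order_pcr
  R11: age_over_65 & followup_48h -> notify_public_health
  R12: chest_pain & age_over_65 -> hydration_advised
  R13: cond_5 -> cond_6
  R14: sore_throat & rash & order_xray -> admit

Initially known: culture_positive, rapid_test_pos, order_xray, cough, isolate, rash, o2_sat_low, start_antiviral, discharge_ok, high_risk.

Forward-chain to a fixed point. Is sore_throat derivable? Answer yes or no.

Round 1: R2 [discharge_ok & culture_positive -> order_pcr]; R4 [high_risk -> exposure_confirmed]; R5 [o2_sat_low & rash & cough -> age_over_65]; R9 [rapid_test_pos & isolate & order_xray -> followup_48h]. Adds order_pcr, exposure_confirmed, age_over_65, followup_48h.
Round 2: R6 [exposure_confirmed & order_pcr -> observe_4h]; R11 [age_over_65 & followup_48h -> notify_public_health]. Adds observe_4h, notify_public_health.
Round 3: R1 [observe_4h & notify_public_health -> sore_throat]. Adds sore_throat.
Round 4: R14 [sore_throat & rash & order_xray -> admit]. Adds admit.
sore_throat appears in round 3, so it is derivable.

yes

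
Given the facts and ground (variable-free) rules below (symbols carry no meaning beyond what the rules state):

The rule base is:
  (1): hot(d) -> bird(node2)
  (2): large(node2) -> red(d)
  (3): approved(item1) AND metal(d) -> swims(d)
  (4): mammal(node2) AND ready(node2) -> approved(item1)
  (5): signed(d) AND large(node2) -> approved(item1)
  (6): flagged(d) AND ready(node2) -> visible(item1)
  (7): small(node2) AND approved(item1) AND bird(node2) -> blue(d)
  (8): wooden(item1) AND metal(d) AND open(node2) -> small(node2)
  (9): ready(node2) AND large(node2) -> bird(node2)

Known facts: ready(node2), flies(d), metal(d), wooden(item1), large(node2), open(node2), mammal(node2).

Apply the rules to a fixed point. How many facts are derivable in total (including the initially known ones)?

13

Round 1 — (2), (4), (8), (9), derive red(d), approved(item1), small(node2), bird(node2).
Round 2 — (3), (7), derive swims(d), blue(d).
Closure: {approved(item1), bird(node2), blue(d), flies(d), large(node2), mammal(node2), metal(d), open(node2), ready(node2), red(d), small(node2), swims(d), wooden(item1)} — 13 facts.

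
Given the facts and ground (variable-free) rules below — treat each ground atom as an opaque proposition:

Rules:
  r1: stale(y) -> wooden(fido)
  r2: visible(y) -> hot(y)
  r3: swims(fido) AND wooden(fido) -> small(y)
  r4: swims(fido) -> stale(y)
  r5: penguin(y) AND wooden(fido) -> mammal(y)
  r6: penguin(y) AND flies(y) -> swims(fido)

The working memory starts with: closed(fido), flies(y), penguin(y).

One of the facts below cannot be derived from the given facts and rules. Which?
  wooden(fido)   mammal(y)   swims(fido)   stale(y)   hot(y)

Round 1 — r6, derive swims(fido).
Round 2 — r4, derive stale(y).
Round 3 — r1, derive wooden(fido).
Round 4 — r3, r5, derive small(y), mammal(y).
Derived: mammal(y) (round 4), stale(y) (round 2), swims(fido) (round 1), wooden(fido) (round 3). hot(y) never appears in any round.

hot(y)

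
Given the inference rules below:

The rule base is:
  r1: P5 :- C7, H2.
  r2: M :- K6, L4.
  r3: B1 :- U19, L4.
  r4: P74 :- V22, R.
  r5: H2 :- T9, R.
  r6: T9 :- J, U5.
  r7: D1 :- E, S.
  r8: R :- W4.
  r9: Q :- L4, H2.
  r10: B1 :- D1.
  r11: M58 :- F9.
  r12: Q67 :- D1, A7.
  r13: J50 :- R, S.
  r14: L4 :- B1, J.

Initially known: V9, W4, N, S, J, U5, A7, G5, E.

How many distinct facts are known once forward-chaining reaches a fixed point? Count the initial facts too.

18

Round 1: r6 [T9 :- J, U5.]; r7 [D1 :- E, S.]; r8 [R :- W4.]. New: T9, D1, R.
Round 2: r5 [H2 :- T9, R.]; r10 [B1 :- D1.]; r12 [Q67 :- D1, A7.]; r13 [J50 :- R, S.]. New: H2, B1, Q67, J50.
Round 3: r14 [L4 :- B1, J.]. New: L4.
Round 4: r9 [Q :- L4, H2.]. New: Q.
Closure: {A7, B1, D1, E, G5, H2, J, J50, L4, N, Q, Q67, R, S, T9, U5, V9, W4} — 18 facts.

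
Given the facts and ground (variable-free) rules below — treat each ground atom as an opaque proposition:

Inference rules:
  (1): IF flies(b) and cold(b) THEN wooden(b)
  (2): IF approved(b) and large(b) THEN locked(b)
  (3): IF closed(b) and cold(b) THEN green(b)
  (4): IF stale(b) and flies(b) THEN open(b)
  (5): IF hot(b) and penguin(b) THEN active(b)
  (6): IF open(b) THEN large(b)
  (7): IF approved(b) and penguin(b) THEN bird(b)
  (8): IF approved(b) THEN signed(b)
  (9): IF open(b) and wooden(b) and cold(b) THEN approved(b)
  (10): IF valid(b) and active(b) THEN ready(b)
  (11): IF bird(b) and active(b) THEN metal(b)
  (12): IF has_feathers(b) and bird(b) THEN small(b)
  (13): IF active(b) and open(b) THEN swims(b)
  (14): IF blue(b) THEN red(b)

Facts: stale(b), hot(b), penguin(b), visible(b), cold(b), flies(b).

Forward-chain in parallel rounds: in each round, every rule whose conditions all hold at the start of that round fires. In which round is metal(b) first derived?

4

Round 1 fires (1), (4), (5), giving wooden(b), open(b), active(b).
Round 2 fires (6), (9), (13), giving large(b), approved(b), swims(b).
Round 3 fires (2), (7), (8), giving locked(b), bird(b), signed(b).
Round 4 fires (11), giving metal(b).
metal(b) first appears in round 4.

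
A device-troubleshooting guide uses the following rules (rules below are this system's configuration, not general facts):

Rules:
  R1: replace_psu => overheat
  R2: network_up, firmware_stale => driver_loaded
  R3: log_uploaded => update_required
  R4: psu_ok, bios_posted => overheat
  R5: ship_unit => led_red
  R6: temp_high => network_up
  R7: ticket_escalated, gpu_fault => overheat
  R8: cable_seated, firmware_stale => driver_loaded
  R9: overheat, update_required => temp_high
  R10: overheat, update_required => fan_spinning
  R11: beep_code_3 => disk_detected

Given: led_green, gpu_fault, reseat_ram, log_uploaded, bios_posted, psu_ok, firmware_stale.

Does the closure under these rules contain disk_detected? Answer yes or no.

Round 1 — R3, R4, derive update_required, overheat.
Round 2 — R9, R10, derive temp_high, fan_spinning.
Round 3 — R6, derive network_up.
Round 4 — R2, derive driver_loaded.
Fixed point reached. disk_detected is concluded only by R11; R11 needs beep_code_3 (never derived).

no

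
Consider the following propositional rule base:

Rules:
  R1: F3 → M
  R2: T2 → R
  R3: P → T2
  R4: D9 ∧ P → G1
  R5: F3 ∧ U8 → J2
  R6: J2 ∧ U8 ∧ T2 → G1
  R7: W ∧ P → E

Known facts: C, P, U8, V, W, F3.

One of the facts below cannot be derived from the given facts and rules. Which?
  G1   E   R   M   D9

D9

Round 1 — R1, R3, R5, R7, derive M, T2, J2, E.
Round 2 — R2, R6, derive R, G1.
Derived: E (round 1), R (round 2), G1 (round 2), M (round 1). D9 never appears in any round.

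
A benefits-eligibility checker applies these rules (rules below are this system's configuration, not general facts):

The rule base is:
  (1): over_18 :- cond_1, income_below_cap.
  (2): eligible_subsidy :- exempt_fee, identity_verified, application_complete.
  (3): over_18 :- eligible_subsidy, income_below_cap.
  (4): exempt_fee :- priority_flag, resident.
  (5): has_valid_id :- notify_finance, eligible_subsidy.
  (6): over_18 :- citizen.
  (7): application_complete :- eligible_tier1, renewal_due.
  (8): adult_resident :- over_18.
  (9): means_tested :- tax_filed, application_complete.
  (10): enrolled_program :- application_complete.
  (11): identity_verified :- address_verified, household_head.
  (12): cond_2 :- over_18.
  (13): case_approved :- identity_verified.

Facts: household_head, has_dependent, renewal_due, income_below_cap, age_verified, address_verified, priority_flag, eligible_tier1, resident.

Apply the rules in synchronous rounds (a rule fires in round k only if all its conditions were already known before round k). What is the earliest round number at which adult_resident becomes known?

Round 1: (4) [exempt_fee :- priority_flag, resident.]; (7) [application_complete :- eligible_tier1, renewal_due.]; (11) [identity_verified :- address_verified, household_head.]. New: exempt_fee, application_complete, identity_verified.
Round 2: (2) [eligible_subsidy :- exempt_fee, identity_verified, application_complete.]; (10) [enrolled_program :- application_complete.]; (13) [case_approved :- identity_verified.]. New: eligible_subsidy, enrolled_program, case_approved.
Round 3: (3) [over_18 :- eligible_subsidy, income_below_cap.]. New: over_18.
Round 4: (8) [adult_resident :- over_18.]; (12) [cond_2 :- over_18.]. New: adult_resident, cond_2.
adult_resident first appears in round 4.

4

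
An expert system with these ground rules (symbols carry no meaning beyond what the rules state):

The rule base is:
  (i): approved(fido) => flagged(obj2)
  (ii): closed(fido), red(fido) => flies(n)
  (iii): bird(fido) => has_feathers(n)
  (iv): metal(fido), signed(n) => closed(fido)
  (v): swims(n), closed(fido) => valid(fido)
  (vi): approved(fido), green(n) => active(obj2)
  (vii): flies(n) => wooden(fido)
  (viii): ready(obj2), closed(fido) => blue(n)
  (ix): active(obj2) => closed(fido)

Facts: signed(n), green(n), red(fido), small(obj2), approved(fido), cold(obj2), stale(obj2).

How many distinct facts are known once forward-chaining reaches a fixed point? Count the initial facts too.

12

Round 1: (i) [approved(fido) => flagged(obj2)]; (vi) [approved(fido), green(n) => active(obj2)]. Adds flagged(obj2), active(obj2).
Round 2: (ix) [active(obj2) => closed(fido)]. Adds closed(fido).
Round 3: (ii) [closed(fido), red(fido) => flies(n)]. Adds flies(n).
Round 4: (vii) [flies(n) => wooden(fido)]. Adds wooden(fido).
Closure: {active(obj2), approved(fido), closed(fido), cold(obj2), flagged(obj2), flies(n), green(n), red(fido), signed(n), small(obj2), stale(obj2), wooden(fido)} — 12 facts.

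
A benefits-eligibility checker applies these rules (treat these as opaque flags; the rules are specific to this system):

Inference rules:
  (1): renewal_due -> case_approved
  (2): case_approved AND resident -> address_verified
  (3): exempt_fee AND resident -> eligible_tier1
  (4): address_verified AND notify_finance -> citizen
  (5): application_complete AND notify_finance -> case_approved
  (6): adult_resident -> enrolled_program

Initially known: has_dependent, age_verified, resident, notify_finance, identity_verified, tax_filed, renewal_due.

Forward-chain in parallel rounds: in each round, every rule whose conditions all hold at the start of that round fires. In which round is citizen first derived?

3

Round 1 — (1), derive case_approved.
Round 2 — (2), derive address_verified.
Round 3 — (4), derive citizen.
citizen first appears in round 3.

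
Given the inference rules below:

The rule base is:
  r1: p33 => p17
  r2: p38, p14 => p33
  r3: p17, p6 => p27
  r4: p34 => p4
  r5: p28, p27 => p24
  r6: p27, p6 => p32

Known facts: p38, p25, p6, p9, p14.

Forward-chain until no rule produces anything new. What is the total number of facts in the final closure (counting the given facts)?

Round 1 fires r2, giving p33.
Round 2 fires r1, giving p17.
Round 3 fires r3, giving p27.
Round 4 fires r6, giving p32.
Closure: {p14, p17, p25, p27, p32, p33, p38, p6, p9} — 9 facts.

9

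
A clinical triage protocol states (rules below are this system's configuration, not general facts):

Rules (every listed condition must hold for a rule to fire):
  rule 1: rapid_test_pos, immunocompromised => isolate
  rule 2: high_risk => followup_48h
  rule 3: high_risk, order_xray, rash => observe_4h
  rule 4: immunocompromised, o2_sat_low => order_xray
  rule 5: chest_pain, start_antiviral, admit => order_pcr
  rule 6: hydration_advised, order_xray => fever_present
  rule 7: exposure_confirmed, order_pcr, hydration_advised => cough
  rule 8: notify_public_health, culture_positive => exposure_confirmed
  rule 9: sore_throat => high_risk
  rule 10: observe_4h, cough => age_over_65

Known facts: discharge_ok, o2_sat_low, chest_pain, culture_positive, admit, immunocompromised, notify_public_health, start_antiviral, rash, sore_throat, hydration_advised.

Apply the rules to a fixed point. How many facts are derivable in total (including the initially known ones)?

20

Round 1 — rule 4, rule 5, rule 8, rule 9, derive order_xray, order_pcr, exposure_confirmed, high_risk.
Round 2 — rule 2, rule 3, rule 6, rule 7, derive followup_48h, observe_4h, fever_present, cough.
Round 3 — rule 10, derive age_over_65.
Closure: {admit, age_over_65, chest_pain, cough, culture_positive, discharge_ok, exposure_confirmed, fever_present, followup_48h, high_risk, hydration_advised, immunocompromised, notify_public_health, o2_sat_low, observe_4h, order_pcr, order_xray, rash, sore_throat, start_antiviral} — 20 facts.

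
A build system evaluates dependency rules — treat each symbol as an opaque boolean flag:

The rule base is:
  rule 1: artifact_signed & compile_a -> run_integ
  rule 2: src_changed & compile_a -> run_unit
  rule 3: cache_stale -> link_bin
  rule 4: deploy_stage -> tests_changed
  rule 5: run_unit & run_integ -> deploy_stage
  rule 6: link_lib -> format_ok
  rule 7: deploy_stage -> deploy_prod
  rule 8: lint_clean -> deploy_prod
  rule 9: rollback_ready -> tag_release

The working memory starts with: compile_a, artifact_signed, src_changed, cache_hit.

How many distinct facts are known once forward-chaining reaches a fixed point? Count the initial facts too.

Round 1 fires rule 1, rule 2, giving run_integ, run_unit.
Round 2 fires rule 5, giving deploy_stage.
Round 3 fires rule 4, rule 7, giving tests_changed, deploy_prod.
Closure: {artifact_signed, cache_hit, compile_a, deploy_prod, deploy_stage, run_integ, run_unit, src_changed, tests_changed} — 9 facts.

9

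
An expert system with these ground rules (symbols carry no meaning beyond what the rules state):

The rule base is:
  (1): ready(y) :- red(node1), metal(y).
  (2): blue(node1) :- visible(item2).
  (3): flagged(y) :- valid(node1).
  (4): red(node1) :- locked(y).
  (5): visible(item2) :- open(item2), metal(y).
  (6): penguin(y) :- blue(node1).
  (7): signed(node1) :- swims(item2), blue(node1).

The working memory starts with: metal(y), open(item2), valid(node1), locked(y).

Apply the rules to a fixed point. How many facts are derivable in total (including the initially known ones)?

[1] (3) [flagged(y) :- valid(node1).]; (4) [red(node1) :- locked(y).]; (5) [visible(item2) :- open(item2), metal(y).]. ⇒ new: flagged(y), red(node1), visible(item2).
[2] (1) [ready(y) :- red(node1), metal(y).]; (2) [blue(node1) :- visible(item2).]. ⇒ new: ready(y), blue(node1).
[3] (6) [penguin(y) :- blue(node1).]. ⇒ new: penguin(y).
Closure: {blue(node1), flagged(y), locked(y), metal(y), open(item2), penguin(y), ready(y), red(node1), valid(node1), visible(item2)} — 10 facts.

10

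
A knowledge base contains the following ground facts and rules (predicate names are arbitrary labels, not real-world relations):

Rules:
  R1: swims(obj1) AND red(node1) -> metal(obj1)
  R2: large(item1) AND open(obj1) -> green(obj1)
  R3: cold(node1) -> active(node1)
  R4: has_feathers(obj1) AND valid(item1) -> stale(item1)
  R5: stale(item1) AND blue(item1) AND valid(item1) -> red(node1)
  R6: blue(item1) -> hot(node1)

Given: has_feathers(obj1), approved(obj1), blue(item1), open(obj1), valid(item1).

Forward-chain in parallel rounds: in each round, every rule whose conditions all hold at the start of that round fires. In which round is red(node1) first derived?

Round 1 — R4, R6, derive stale(item1), hot(node1).
Round 2 — R5, derive red(node1).
red(node1) first appears in round 2.

2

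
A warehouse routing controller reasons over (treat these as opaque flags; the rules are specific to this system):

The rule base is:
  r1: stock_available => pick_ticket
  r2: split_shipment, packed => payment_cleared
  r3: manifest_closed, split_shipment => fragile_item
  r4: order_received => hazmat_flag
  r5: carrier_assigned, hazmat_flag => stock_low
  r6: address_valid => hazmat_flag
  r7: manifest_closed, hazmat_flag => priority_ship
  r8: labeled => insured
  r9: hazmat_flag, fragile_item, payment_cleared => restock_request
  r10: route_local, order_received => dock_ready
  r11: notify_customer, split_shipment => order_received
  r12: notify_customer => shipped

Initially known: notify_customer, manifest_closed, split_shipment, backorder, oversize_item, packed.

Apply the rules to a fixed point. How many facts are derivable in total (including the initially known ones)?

13

Round 1 — r2, r3, r11, r12, derive payment_cleared, fragile_item, order_received, shipped.
Round 2 — r4, derive hazmat_flag.
Round 3 — r7, r9, derive priority_ship, restock_request.
Closure: {backorder, fragile_item, hazmat_flag, manifest_closed, notify_customer, order_received, oversize_item, packed, payment_cleared, priority_ship, restock_request, shipped, split_shipment} — 13 facts.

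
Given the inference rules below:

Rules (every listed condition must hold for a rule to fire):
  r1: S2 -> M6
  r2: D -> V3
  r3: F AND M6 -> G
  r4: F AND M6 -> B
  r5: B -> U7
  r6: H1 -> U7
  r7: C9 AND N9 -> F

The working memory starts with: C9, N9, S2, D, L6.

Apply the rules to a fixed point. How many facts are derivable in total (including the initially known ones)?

Round 1 — r1, r2, r7, derive M6, V3, F.
Round 2 — r3, r4, derive G, B.
Round 3 — r5, derive U7.
Closure: {B, C9, D, F, G, L6, M6, N9, S2, U7, V3} — 11 facts.

11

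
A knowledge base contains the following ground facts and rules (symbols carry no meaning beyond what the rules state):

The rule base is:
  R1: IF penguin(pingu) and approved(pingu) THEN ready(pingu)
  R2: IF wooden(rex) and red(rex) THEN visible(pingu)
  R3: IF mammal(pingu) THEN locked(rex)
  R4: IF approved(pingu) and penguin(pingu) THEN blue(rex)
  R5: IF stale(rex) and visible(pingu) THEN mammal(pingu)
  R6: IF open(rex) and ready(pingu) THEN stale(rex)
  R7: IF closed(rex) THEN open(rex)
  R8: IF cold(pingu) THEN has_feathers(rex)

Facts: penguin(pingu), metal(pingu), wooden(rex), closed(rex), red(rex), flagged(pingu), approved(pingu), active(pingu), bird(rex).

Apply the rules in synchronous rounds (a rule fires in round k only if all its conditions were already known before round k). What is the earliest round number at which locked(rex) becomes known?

4

Round 1 fires R1, R2, R4, R7, giving ready(pingu), visible(pingu), blue(rex), open(rex).
Round 2 fires R6, giving stale(rex).
Round 3 fires R5, giving mammal(pingu).
Round 4 fires R3, giving locked(rex).
locked(rex) first appears in round 4.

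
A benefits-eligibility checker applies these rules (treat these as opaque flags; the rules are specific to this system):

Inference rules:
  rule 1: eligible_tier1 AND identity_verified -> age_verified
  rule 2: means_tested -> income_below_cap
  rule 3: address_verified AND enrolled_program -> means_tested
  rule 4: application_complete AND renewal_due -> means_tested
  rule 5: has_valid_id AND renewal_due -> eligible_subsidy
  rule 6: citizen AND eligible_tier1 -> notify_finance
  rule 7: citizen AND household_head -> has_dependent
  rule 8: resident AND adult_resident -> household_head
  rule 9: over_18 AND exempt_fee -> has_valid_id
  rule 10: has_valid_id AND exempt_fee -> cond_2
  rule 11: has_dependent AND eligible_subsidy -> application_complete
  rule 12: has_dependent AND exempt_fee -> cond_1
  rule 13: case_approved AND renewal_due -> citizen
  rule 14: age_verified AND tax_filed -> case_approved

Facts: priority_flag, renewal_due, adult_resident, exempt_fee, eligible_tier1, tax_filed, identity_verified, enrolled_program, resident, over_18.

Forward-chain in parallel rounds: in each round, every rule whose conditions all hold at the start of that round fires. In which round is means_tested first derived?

6

[1] rule 1 [eligible_tier1 AND identity_verified -> age_verified]; rule 8 [resident AND adult_resident -> household_head]; rule 9 [over_18 AND exempt_fee -> has_valid_id]. ⇒ new: age_verified, household_head, has_valid_id.
[2] rule 5 [has_valid_id AND renewal_due -> eligible_subsidy]; rule 10 [has_valid_id AND exempt_fee -> cond_2]; rule 14 [age_verified AND tax_filed -> case_approved]. ⇒ new: eligible_subsidy, cond_2, case_approved.
[3] rule 13 [case_approved AND renewal_due -> citizen]. ⇒ new: citizen.
[4] rule 6 [citizen AND eligible_tier1 -> notify_finance]; rule 7 [citizen AND household_head -> has_dependent]. ⇒ new: notify_finance, has_dependent.
[5] rule 11 [has_dependent AND eligible_subsidy -> application_complete]; rule 12 [has_dependent AND exempt_fee -> cond_1]. ⇒ new: application_complete, cond_1.
[6] rule 4 [application_complete AND renewal_due -> means_tested]. ⇒ new: means_tested.
means_tested first appears in round 6.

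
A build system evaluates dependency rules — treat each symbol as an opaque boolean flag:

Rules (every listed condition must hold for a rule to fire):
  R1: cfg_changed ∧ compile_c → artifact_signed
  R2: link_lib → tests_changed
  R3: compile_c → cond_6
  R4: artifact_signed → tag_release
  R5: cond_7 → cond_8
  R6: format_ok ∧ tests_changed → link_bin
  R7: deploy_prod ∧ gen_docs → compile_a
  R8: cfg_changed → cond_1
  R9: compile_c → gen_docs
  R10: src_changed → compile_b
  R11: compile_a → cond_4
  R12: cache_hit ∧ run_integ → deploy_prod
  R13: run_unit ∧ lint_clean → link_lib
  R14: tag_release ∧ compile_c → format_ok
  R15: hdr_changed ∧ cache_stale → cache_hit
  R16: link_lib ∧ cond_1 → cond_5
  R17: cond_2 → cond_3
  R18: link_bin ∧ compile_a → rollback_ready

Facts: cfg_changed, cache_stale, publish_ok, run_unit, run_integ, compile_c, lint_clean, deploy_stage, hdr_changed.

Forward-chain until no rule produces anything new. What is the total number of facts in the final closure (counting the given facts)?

24

[1] R1 [cfg_changed ∧ compile_c → artifact_signed]; R3 [compile_c → cond_6]; R8 [cfg_changed → cond_1]; R9 [compile_c → gen_docs]; R13 [run_unit ∧ lint_clean → link_lib]; R15 [hdr_changed ∧ cache_stale → cache_hit]. ⇒ new: artifact_signed, cond_6, cond_1, gen_docs, link_lib, cache_hit.
[2] R2 [link_lib → tests_changed]; R4 [artifact_signed → tag_release]; R12 [cache_hit ∧ run_integ → deploy_prod]; R16 [link_lib ∧ cond_1 → cond_5]. ⇒ new: tests_changed, tag_release, deploy_prod, cond_5.
[3] R7 [deploy_prod ∧ gen_docs → compile_a]; R14 [tag_release ∧ compile_c → format_ok]. ⇒ new: compile_a, format_ok.
[4] R6 [format_ok ∧ tests_changed → link_bin]; R11 [compile_a → cond_4]. ⇒ new: link_bin, cond_4.
[5] R18 [link_bin ∧ compile_a → rollback_ready]. ⇒ new: rollback_ready.
Closure: {artifact_signed, cache_hit, cache_stale, cfg_changed, compile_a, compile_c, cond_1, cond_4, cond_5, cond_6, deploy_prod, deploy_stage, format_ok, gen_docs, hdr_changed, link_bin, link_lib, lint_clean, publish_ok, rollback_ready, run_integ, run_unit, tag_release, tests_changed} — 24 facts.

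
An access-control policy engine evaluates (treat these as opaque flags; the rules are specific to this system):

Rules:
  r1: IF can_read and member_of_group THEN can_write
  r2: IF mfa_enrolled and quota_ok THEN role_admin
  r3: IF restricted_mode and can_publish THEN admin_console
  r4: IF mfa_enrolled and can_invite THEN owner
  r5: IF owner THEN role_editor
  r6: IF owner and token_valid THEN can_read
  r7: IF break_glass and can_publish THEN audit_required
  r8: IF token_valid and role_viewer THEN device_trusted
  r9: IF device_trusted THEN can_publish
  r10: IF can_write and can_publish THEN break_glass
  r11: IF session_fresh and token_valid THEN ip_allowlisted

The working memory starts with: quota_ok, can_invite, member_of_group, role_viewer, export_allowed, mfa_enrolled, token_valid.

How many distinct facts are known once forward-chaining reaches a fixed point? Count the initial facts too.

16

Round 1: r2 [IF mfa_enrolled and quota_ok THEN role_admin]; r4 [IF mfa_enrolled and can_invite THEN owner]; r8 [IF token_valid and role_viewer THEN device_trusted]. Adds role_admin, owner, device_trusted.
Round 2: r5 [IF owner THEN role_editor]; r6 [IF owner and token_valid THEN can_read]; r9 [IF device_trusted THEN can_publish]. Adds role_editor, can_read, can_publish.
Round 3: r1 [IF can_read and member_of_group THEN can_write]. Adds can_write.
Round 4: r10 [IF can_write and can_publish THEN break_glass]. Adds break_glass.
Round 5: r7 [IF break_glass and can_publish THEN audit_required]. Adds audit_required.
Closure: {audit_required, break_glass, can_invite, can_publish, can_read, can_write, device_trusted, export_allowed, member_of_group, mfa_enrolled, owner, quota_ok, role_admin, role_editor, role_viewer, token_valid} — 16 facts.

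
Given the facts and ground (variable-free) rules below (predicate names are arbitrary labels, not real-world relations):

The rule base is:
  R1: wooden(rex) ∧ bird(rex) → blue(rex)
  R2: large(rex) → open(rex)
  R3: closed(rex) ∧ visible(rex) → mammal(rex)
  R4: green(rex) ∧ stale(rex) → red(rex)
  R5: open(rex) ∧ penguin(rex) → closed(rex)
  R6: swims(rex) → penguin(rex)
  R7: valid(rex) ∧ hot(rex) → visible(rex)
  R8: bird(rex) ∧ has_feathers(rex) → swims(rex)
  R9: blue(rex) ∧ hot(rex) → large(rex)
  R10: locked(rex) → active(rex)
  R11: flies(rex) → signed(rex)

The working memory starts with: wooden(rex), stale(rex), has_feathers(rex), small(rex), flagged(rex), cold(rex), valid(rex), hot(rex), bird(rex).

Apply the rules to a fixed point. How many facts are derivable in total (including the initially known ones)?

17

Round 1: R1 [wooden(rex) ∧ bird(rex) → blue(rex)]; R7 [valid(rex) ∧ hot(rex) → visible(rex)]; R8 [bird(rex) ∧ has_feathers(rex) → swims(rex)]. Adds blue(rex), visible(rex), swims(rex).
Round 2: R6 [swims(rex) → penguin(rex)]; R9 [blue(rex) ∧ hot(rex) → large(rex)]. Adds penguin(rex), large(rex).
Round 3: R2 [large(rex) → open(rex)]. Adds open(rex).
Round 4: R5 [open(rex) ∧ penguin(rex) → closed(rex)]. Adds closed(rex).
Round 5: R3 [closed(rex) ∧ visible(rex) → mammal(rex)]. Adds mammal(rex).
Closure: {bird(rex), blue(rex), closed(rex), cold(rex), flagged(rex), has_feathers(rex), hot(rex), large(rex), mammal(rex), open(rex), penguin(rex), small(rex), stale(rex), swims(rex), valid(rex), visible(rex), wooden(rex)} — 17 facts.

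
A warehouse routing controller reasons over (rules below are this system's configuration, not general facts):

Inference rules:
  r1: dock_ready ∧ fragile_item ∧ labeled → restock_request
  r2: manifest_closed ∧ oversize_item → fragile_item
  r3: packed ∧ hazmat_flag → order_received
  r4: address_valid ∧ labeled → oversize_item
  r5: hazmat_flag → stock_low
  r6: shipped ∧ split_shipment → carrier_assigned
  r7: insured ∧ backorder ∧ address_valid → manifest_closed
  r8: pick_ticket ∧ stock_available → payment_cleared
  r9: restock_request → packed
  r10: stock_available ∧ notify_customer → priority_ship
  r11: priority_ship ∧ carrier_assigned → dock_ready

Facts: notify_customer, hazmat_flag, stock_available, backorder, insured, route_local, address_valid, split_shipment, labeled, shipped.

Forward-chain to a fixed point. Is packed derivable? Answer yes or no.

yes

Round 1: r4 [address_valid ∧ labeled → oversize_item]; r5 [hazmat_flag → stock_low]; r6 [shipped ∧ split_shipment → carrier_assigned]; r7 [insured ∧ backorder ∧ address_valid → manifest_closed]; r10 [stock_available ∧ notify_customer → priority_ship]. Adds oversize_item, stock_low, carrier_assigned, manifest_closed, priority_ship.
Round 2: r2 [manifest_closed ∧ oversize_item → fragile_item]; r11 [priority_ship ∧ carrier_assigned → dock_ready]. Adds fragile_item, dock_ready.
Round 3: r1 [dock_ready ∧ fragile_item ∧ labeled → restock_request]. Adds restock_request.
Round 4: r9 [restock_request → packed]. Adds packed.
Round 5: r3 [packed ∧ hazmat_flag → order_received]. Adds order_received.
packed appears in round 4, so it is derivable.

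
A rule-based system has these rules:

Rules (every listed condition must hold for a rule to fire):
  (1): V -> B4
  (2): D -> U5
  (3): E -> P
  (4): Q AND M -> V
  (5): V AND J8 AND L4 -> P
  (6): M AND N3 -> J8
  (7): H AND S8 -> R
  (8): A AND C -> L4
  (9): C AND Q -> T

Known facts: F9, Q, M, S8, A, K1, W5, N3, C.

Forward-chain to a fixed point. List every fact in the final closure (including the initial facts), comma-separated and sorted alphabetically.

A, B4, C, F9, J8, K1, L4, M, N3, P, Q, S8, T, V, W5

[1] (4) [Q AND M -> V]; (6) [M AND N3 -> J8]; (8) [A AND C -> L4]; (9) [C AND Q -> T]. ⇒ new: V, J8, L4, T.
[2] (1) [V -> B4]; (5) [V AND J8 AND L4 -> P]. ⇒ new: B4, P.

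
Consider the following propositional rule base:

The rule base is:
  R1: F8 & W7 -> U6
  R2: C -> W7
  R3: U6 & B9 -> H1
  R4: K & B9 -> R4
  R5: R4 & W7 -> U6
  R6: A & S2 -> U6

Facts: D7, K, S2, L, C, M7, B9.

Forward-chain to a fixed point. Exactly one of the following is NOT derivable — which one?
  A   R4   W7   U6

A

Round 1: R2 [C -> W7]; R4 [K & B9 -> R4]. Adds W7, R4.
Round 2: R5 [R4 & W7 -> U6]. Adds U6.
Round 3: R3 [U6 & B9 -> H1]. Adds H1.
Derived: W7 (round 1), R4 (round 1), U6 (round 2). A never appears in any round.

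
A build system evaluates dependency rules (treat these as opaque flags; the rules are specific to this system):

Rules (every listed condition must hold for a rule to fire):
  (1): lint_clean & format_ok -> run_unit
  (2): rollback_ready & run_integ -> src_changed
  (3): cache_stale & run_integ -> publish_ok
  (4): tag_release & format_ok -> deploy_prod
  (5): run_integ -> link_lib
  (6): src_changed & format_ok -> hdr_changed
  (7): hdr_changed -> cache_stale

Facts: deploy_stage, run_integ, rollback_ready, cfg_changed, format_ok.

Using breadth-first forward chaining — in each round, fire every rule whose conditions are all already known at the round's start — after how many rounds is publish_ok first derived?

Round 1 fires (2), (5), giving src_changed, link_lib.
Round 2 fires (6), giving hdr_changed.
Round 3 fires (7), giving cache_stale.
Round 4 fires (3), giving publish_ok.
publish_ok first appears in round 4.

4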